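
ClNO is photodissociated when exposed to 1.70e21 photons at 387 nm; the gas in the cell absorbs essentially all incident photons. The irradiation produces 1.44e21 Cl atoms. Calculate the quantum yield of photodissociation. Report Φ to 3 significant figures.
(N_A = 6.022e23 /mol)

Product: 1.44e21 / 6.022e23 = 0.002391 mol.
Moles of photons: 1.70e21 / 6.022e23 = 0.002823 mol.
Φ = 0.002391 mol / 0.002823 mol photons = 0.847.

Φ = 0.847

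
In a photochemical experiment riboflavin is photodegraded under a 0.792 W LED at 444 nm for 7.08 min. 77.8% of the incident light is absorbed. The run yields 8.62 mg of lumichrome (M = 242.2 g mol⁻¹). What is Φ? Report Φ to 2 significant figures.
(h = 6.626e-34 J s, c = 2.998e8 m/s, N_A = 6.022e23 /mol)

Φ = 0.037

Product: 8.62 mg / 242.2 g mol⁻¹ = 3.559e-5 mol.
Photon energy at 444 nm: hc/λ = (6.626e-34)(2.998e8)/(444e-9) = 4.474e-19 J.
Energy delivered: (0.792 W)(424.8 s) = 336.4 J.
Photons incident: 336.4 / 4.474e-19 = 7.519e20, i.e. 7.519e20/6.022e23 = 0.001249 mol.
Photons absorbed: 0.778 × 0.001249 = 9.717e-4 mol.
Φ = 3.559e-5 mol / 9.717e-4 mol photons = 0.037.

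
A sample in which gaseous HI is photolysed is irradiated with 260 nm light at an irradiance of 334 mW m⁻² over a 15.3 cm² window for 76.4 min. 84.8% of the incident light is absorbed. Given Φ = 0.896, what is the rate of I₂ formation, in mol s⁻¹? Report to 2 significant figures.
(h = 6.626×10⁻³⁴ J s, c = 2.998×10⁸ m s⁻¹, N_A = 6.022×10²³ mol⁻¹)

8.4×10⁻¹⁰ mol s⁻¹

Photon energy at 260 nm: hc/λ = (6.626×10⁻³⁴)(2.998×10⁸)/(260×10⁻⁹) = 7.640×10⁻¹⁹ J.
Energy delivered: (334 mW m⁻²)(15.3×10⁻⁴ m²)(4584 s) = 2.343 J.
Photons incident: 2.343 / 7.640×10⁻¹⁹ = 3.067×10¹⁸, i.e. 3.067×10¹⁸/6.022×10²³ = 5.093×10⁻⁶ mol.
Photons absorbed: 0.848 × 5.093×10⁻⁶ = 4.319×10⁻⁶ mol.
Product formed: 0.896 × 4.319×10⁻⁶ = 3.870×10⁻⁶ mol.
Rate: 3.870×10⁻⁶ / 4584 s = 8.4×10⁻¹⁰ mol s⁻¹.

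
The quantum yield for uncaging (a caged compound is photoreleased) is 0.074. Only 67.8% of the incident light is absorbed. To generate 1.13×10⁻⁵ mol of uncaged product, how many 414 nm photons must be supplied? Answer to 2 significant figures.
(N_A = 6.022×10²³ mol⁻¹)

1.4×10²⁰ photons

Photons that must be absorbed: 1.13×10⁻⁵ / 0.074 = 1.527×10⁻⁴ mol.
Incident photons needed: 1.527×10⁻⁴ / 0.678 = 2.252×10⁻⁴ mol.
Photon count: 2.252×10⁻⁴ × 6.022×10²³ = 1.4×10²⁰.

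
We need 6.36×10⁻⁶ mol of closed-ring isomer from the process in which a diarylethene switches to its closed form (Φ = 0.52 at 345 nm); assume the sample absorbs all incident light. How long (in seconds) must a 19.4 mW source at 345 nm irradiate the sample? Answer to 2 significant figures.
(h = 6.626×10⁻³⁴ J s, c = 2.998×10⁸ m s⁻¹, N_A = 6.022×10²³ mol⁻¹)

t ≈ 220 s

Photons that must be absorbed: 6.36×10⁻⁶ / 0.52 = 1.223×10⁻⁵ mol.
Photon energy: hc/λ = 5.758×10⁻¹⁹ J; per mole, 3.467×10⁵ J mol⁻¹.
Energy required: 1.223×10⁻⁵ × 3.467×10⁵ = 4.240 J.
Time: 4.240 J / 0.0194 W = 220 s.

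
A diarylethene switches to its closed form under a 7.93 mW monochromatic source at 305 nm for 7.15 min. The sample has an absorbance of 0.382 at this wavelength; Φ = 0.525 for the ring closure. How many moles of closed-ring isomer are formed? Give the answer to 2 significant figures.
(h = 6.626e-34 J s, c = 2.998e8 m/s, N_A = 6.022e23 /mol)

2.7e-6 mol

Photon energy at 305 nm: hc/λ = (6.626e-34)(2.998e8)/(305e-9) = 6.513e-19 J.
Energy delivered: (7.93 mW)(429 s) = 3.402 J.
Photons incident: 3.402 / 6.513e-19 = 5.223e18, i.e. 5.223e18/6.022e23 = 8.673e-6 mol.
Fraction absorbed: 1 − 10^(−0.382) = 0.5850.
Photons absorbed: 0.5850 × 8.673e-6 = 5.074e-6 mol.
Product: Φ × n_abs = 0.525 × 5.074e-6 = 2.664e-6 mol.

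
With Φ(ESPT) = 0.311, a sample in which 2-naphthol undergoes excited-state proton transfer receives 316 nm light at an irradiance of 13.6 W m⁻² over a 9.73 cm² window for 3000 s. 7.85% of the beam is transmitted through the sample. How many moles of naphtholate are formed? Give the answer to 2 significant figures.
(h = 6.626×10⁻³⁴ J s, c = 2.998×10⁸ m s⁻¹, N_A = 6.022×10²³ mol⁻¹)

3.0×10⁻⁵ mol

Photon energy at 316 nm: hc/λ = (6.626×10⁻³⁴)(2.998×10⁸)/(316×10⁻⁹) = 6.286×10⁻¹⁹ J.
Energy delivered: (13.6 W m⁻²)(9.73×10⁻⁴ m²)(3000 s) = 39.70 J.
Photons incident: 39.70 / 6.286×10⁻¹⁹ = 6.316×10¹⁹, i.e. 6.316×10¹⁹/6.022×10²³ = 1.049×10⁻⁴ mol.
Fraction absorbed: 1 − 7.85/100 = 0.9215.
Photons absorbed: 0.9215 × 1.049×10⁻⁴ = 9.667×10⁻⁵ mol.
Product: Φ × n_abs = 0.311 × 9.667×10⁻⁵ = 3.006×10⁻⁵ mol.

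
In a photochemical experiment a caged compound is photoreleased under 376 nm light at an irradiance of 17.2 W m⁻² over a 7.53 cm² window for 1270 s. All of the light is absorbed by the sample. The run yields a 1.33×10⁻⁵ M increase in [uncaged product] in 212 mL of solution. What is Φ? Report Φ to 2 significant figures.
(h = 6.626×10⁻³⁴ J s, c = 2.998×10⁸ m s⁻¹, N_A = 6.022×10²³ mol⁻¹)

Φ = 0.055

Product: (1.33×10⁻⁵ M)(0.212 L) = 2.820×10⁻⁶ mol.
Photon energy at 376 nm: hc/λ = (6.626×10⁻³⁴)(2.998×10⁸)/(376×10⁻⁹) = 5.283×10⁻¹⁹ J.
Energy delivered: (17.2 W m⁻²)(7.53×10⁻⁴ m²)(1270 s) = 16.45 J.
Photons incident: 16.45 / 5.283×10⁻¹⁹ = 3.114×10¹⁹, i.e. 3.114×10¹⁹/6.022×10²³ = 5.171×10⁻⁵ mol.
Φ = 2.820×10⁻⁶ mol / 5.171×10⁻⁵ mol photons = 0.055.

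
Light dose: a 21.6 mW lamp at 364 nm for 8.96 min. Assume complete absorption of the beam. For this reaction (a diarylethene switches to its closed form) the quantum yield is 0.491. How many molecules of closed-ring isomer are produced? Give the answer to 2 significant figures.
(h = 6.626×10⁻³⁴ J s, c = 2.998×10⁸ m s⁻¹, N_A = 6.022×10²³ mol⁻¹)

1.0×10¹⁹ molecules

Photon energy at 364 nm: hc/λ = (6.626×10⁻³⁴)(2.998×10⁸)/(364×10⁻⁹) = 5.457×10⁻¹⁹ J.
Energy delivered: (21.6 mW)(537.6 s) = 11.61 J.
Photons incident: 11.61 / 5.457×10⁻¹⁹ = 2.128×10¹⁹, i.e. 2.128×10¹⁹/6.022×10²³ = 3.534×10⁻⁵ mol.
Product: Φ × n_abs = 0.491 × 3.534×10⁻⁵ = 1.735×10⁻⁵ mol.
As a count: 1.735×10⁻⁵ × 6.022×10²³ = 1.0×10¹⁹.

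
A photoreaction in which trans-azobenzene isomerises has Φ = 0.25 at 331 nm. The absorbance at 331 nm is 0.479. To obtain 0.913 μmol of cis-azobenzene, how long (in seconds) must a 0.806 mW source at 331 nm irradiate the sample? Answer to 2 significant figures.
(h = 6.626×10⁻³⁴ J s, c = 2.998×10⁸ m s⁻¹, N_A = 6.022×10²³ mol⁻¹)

t ≈ 2500 s

Product: 0.913 μmol = 9.13×10⁻⁷ mol.
Photons that must be absorbed: 9.13×10⁻⁷ / 0.25 = 3.652×10⁻⁶ mol.
Fraction absorbed: 1 − 10^(−0.479) = 0.6681.
Incident photons needed: 3.652×10⁻⁶ / 0.6681 = 5.466×10⁻⁶ mol.
Photon energy: hc/λ = 6.001×10⁻¹⁹ J; per mole, 3.614×10⁵ J mol⁻¹.
Energy required: 5.466×10⁻⁶ × 3.614×10⁵ = 1.975 J.
Time: 1.975 J / 0.000806 W = 2500 s.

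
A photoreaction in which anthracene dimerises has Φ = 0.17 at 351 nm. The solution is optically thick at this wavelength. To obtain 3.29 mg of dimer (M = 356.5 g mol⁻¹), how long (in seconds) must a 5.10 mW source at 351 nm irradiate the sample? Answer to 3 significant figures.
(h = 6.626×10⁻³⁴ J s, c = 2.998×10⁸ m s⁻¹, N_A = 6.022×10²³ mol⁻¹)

t ≈ 3630 s

Product: 3.29 mg / 356.5 g mol⁻¹ = 9.229×10⁻⁶ mol.
Photons that must be absorbed: 9.229×10⁻⁶ / 0.17 = 5.429×10⁻⁵ mol.
Photon energy: hc/λ = 5.659×10⁻¹⁹ J; per mole, 3.408×10⁵ J mol⁻¹.
Energy required: 5.429×10⁻⁵ × 3.408×10⁵ = 18.50 J.
Time: 18.50 J / 0.0051 W = 3630 s.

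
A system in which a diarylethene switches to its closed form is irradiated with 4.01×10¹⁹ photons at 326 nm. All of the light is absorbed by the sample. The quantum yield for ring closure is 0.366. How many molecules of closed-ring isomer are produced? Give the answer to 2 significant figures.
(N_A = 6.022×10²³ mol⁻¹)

Moles of photons: 4.01×10¹⁹ / 6.022×10²³ = 6.659×10⁻⁵ mol.
Product: Φ × n_abs = 0.366 × 6.659×10⁻⁵ = 2.437×10⁻⁵ mol.
As a count: 2.437×10⁻⁵ × 6.022×10²³ = 1.5×10¹⁹.

1.5×10¹⁹ molecules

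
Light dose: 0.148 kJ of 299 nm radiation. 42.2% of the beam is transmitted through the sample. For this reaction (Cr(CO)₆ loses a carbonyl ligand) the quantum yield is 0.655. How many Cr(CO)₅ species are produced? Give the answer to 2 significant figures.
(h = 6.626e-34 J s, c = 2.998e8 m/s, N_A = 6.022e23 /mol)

8.4e19 species

Photon energy at 299 nm: hc/λ = (6.626e-34)(2.998e8)/(299e-9) = 6.644e-19 J.
Incident energy: 0.148 kJ = 148 J.
Photons incident: 148 / 6.644e-19 = 2.228e20, i.e. 2.228e20/6.022e23 = 3.700e-4 mol.
Fraction absorbed: 1 − 42.2/100 = 0.5780.
Photons absorbed: 0.5780 × 3.700e-4 = 2.139e-4 mol.
Product: Φ × n_abs = 0.655 × 2.139e-4 = 1.401e-4 mol.
As a count: 1.401e-4 × 6.022e23 = 8.4e19.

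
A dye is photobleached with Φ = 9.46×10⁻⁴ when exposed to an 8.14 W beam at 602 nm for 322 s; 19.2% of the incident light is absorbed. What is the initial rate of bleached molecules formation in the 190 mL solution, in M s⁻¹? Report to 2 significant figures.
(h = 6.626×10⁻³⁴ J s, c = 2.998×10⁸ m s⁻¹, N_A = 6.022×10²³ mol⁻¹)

3.9×10⁻⁸ M s⁻¹

Photon energy at 602 nm: hc/λ = (6.626×10⁻³⁴)(2.998×10⁸)/(602×10⁻⁹) = 3.300×10⁻¹⁹ J.
Energy delivered: (8.14 W)(322 s) = 2621 J.
Photons incident: 2621 / 3.300×10⁻¹⁹ = 7.942×10²¹, i.e. 7.942×10²¹/6.022×10²³ = 0.01319 mol.
Photons absorbed: 0.192 × 0.01319 = 0.002532 mol.
Product formed: 9.46×10⁻⁴ × 0.002532 = 2.395×10⁻⁶ mol.
Rate: 2.395×10⁻⁶ mol / (322 s × 0.19 L) = 3.9×10⁻⁸ M s⁻¹.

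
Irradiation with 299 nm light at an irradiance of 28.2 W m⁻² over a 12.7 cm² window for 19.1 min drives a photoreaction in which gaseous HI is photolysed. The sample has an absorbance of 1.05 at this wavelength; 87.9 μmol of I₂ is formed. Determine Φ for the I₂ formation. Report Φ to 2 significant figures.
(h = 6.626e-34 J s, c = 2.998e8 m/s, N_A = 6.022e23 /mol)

Φ = 0.94

Product: 87.9 μmol = 8.79e-5 mol.
Photon energy at 299 nm: hc/λ = (6.626e-34)(2.998e8)/(299e-9) = 6.644e-19 J.
Energy delivered: (28.2 W m⁻²)(12.7e-4 m²)(1146 s) = 41.04 J.
Photons incident: 41.04 / 6.644e-19 = 6.177e19, i.e. 6.177e19/6.022e23 = 1.026e-4 mol.
Fraction absorbed: 1 − 10^(−1.05) = 0.9109.
Photons absorbed: 0.9109 × 1.026e-4 = 9.346e-5 mol.
Φ = 8.79e-5 mol / 9.346e-5 mol photons = 0.94.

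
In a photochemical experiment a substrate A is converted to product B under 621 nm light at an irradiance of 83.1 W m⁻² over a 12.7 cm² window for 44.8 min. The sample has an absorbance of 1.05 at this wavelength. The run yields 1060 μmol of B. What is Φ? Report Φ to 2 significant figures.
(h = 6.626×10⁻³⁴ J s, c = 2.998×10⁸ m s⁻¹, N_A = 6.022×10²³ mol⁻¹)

Product: 1060 μmol = 0.00106 mol.
Photon energy at 621 nm: hc/λ = (6.626×10⁻³⁴)(2.998×10⁸)/(621×10⁻⁹) = 3.199×10⁻¹⁹ J.
Energy delivered: (83.1 W m⁻²)(12.7×10⁻⁴ m²)(2688 s) = 283.7 J.
Photons incident: 283.7 / 3.199×10⁻¹⁹ = 8.868×10²⁰, i.e. 8.868×10²⁰/6.022×10²³ = 0.001473 mol.
Fraction absorbed: 1 − 10^(−1.05) = 0.9109.
Photons absorbed: 0.9109 × 0.001473 = 0.001342 mol.
Φ = 0.00106 mol / 0.001342 mol photons = 0.79.

Φ = 0.79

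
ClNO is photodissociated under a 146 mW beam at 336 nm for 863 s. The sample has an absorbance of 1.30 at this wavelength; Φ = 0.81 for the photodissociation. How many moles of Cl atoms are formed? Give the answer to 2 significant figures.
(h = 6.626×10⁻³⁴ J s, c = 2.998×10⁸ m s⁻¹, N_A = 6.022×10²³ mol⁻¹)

2.7×10⁻⁴ mol

Photon energy at 336 nm: hc/λ = (6.626×10⁻³⁴)(2.998×10⁸)/(336×10⁻⁹) = 5.912×10⁻¹⁹ J.
Energy delivered: (146 mW)(863 s) = 126.0 J.
Photons incident: 126.0 / 5.912×10⁻¹⁹ = 2.131×10²⁰, i.e. 2.131×10²⁰/6.022×10²³ = 3.539×10⁻⁴ mol.
Fraction absorbed: 1 − 10^(−1.30) = 0.9499.
Photons absorbed: 0.9499 × 3.539×10⁻⁴ = 3.362×10⁻⁴ mol.
Product: Φ × n_abs = 0.81 × 3.362×10⁻⁴ = 2.723×10⁻⁴ mol.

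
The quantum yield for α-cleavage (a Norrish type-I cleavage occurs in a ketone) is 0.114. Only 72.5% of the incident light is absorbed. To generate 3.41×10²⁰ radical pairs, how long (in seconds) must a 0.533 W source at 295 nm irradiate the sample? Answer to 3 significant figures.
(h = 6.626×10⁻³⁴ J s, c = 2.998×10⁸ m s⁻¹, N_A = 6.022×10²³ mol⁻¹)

Product: 3.41×10²⁰ / 6.022×10²³ = 5.663×10⁻⁴ mol.
Photons that must be absorbed: 5.663×10⁻⁴ / 0.114 = 0.004968 mol.
Incident photons needed: 0.004968 / 0.725 = 0.006852 mol.
Photon energy: hc/λ = 6.734×10⁻¹⁹ J; per mole, 4.055×10⁵ J mol⁻¹.
Energy required: 0.006852 × 4.055×10⁵ = 2778 J.
Time: 2778 J / 0.533 W = 5210 s.

t ≈ 5210 s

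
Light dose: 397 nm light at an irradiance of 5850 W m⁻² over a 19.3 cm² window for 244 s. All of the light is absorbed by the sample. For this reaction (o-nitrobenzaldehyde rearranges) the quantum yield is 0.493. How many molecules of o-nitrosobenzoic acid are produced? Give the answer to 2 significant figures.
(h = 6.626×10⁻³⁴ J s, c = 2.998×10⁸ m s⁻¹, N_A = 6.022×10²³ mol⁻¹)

2.7×10²¹ molecules

Photon energy at 397 nm: hc/λ = (6.626×10⁻³⁴)(2.998×10⁸)/(397×10⁻⁹) = 5.004×10⁻¹⁹ J.
Energy delivered: (5850 W m⁻²)(19.3×10⁻⁴ m²)(244 s) = 2755 J.
Photons incident: 2755 / 5.004×10⁻¹⁹ = 5.506×10²¹, i.e. 5.506×10²¹/6.022×10²³ = 0.009143 mol.
Product: Φ × n_abs = 0.493 × 0.009143 = 0.004507 mol.
As a count: 0.004507 × 6.022×10²³ = 2.7×10²¹.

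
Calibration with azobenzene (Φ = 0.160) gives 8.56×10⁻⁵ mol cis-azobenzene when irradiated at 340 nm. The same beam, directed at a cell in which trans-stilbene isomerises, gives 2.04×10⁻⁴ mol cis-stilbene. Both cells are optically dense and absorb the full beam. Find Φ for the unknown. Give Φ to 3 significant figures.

Photons absorbed by the actinometer: 8.56×10⁻⁵ / 0.160 = 5.350×10⁻⁴ mol.
Φ(unknown) = 2.04×10⁻⁴ / 5.350×10⁻⁴ = 0.381.

Φ = 0.381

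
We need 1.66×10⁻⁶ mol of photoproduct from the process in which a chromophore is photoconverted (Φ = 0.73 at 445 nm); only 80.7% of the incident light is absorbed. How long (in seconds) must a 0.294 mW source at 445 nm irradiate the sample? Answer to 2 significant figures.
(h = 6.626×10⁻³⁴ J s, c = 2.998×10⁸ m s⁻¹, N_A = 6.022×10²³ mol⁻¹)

Photons that must be absorbed: 1.66×10⁻⁶ / 0.73 = 2.274×10⁻⁶ mol.
Incident photons needed: 2.274×10⁻⁶ / 0.807 = 2.818×10⁻⁶ mol.
Photon energy: hc/λ = 4.464×10⁻¹⁹ J; per mole, 2.688×10⁵ J mol⁻¹.
Energy required: 2.818×10⁻⁶ × 2.688×10⁵ = 0.7575 J.
Time: 0.7575 J / 0.000294 W = 2600 s.

t ≈ 2600 s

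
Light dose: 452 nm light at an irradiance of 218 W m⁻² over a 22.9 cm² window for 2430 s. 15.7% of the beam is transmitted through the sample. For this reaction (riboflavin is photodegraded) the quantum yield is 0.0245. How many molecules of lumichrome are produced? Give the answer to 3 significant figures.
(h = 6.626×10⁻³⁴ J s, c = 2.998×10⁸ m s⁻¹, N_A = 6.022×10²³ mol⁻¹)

Photon energy at 452 nm: hc/λ = (6.626×10⁻³⁴)(2.998×10⁸)/(452×10⁻⁹) = 4.395×10⁻¹⁹ J.
Energy delivered: (218 W m⁻²)(22.9×10⁻⁴ m²)(2430 s) = 1213 J.
Photons incident: 1213 / 4.395×10⁻¹⁹ = 2.760×10²¹, i.e. 2.760×10²¹/6.022×10²³ = 0.004583 mol.
Fraction absorbed: 1 − 15.7/100 = 0.8430.
Photons absorbed: 0.8430 × 0.004583 = 0.003863 mol.
Product: Φ × n_abs = 0.0245 × 0.003863 = 9.464×10⁻⁵ mol.
As a count: 9.464×10⁻⁵ × 6.022×10²³ = 5.70×10¹⁹.

5.70×10¹⁹ molecules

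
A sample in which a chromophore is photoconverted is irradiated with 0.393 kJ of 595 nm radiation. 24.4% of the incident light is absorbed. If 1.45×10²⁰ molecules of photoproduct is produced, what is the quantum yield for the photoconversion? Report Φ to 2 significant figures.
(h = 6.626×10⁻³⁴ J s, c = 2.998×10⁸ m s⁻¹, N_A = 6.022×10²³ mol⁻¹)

Φ = 0.50

Product: 1.45×10²⁰ / 6.022×10²³ = 2.408×10⁻⁴ mol.
Photon energy at 595 nm: hc/λ = (6.626×10⁻³⁴)(2.998×10⁸)/(595×10⁻⁹) = 3.339×10⁻¹⁹ J.
Incident energy: 0.393 kJ = 393 J.
Photons incident: 393 / 3.339×10⁻¹⁹ = 1.177×10²¹, i.e. 1.177×10²¹/6.022×10²³ = 0.001955 mol.
Photons absorbed: 0.244 × 0.001955 = 4.770×10⁻⁴ mol.
Φ = 2.408×10⁻⁴ mol / 4.770×10⁻⁴ mol photons = 0.50.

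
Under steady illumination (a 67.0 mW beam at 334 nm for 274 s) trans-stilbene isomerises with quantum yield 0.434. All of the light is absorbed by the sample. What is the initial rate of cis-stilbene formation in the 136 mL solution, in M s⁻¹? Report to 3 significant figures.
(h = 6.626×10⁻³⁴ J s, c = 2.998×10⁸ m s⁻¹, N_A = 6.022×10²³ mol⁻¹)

Photon energy at 334 nm: hc/λ = (6.626×10⁻³⁴)(2.998×10⁸)/(334×10⁻⁹) = 5.948×10⁻¹⁹ J.
Energy delivered: (67.0 mW)(274 s) = 18.36 J.
Photons incident: 18.36 / 5.948×10⁻¹⁹ = 3.087×10¹⁹, i.e. 3.087×10¹⁹/6.022×10²³ = 5.126×10⁻⁵ mol.
Product formed: 0.434 × 5.126×10⁻⁵ = 2.225×10⁻⁵ mol.
Rate: 2.225×10⁻⁵ mol / (274 s × 0.136 L) = 5.97×10⁻⁷ M s⁻¹.

5.97×10⁻⁷ M s⁻¹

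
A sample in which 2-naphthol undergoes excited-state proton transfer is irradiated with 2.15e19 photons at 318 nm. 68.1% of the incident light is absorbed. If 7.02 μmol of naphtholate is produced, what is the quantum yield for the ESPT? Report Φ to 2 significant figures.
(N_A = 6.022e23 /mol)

Φ = 0.29

Product: 7.02 μmol = 7.02e-6 mol.
Moles of photons: 2.15e19 / 6.022e23 = 3.570e-5 mol.
Photons absorbed: 0.681 × 3.570e-5 = 2.431e-5 mol.
Φ = 7.02e-6 mol / 2.431e-5 mol photons = 0.29.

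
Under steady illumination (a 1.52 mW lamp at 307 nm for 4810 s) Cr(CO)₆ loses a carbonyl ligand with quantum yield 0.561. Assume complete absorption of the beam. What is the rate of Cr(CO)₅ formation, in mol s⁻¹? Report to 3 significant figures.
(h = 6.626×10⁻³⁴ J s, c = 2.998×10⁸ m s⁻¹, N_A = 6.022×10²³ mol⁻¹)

Photon energy at 307 nm: hc/λ = (6.626×10⁻³⁴)(2.998×10⁸)/(307×10⁻⁹) = 6.471×10⁻¹⁹ J.
Energy delivered: (1.52 mW)(4810 s) = 7.311 J.
Photons incident: 7.311 / 6.471×10⁻¹⁹ = 1.130×10¹⁹, i.e. 1.130×10¹⁹/6.022×10²³ = 1.876×10⁻⁵ mol.
Product formed: 0.561 × 1.876×10⁻⁵ = 1.052×10⁻⁵ mol.
Rate: 1.052×10⁻⁵ / 4810 s = 2.19×10⁻⁹ mol s⁻¹.

2.19×10⁻⁹ mol s⁻¹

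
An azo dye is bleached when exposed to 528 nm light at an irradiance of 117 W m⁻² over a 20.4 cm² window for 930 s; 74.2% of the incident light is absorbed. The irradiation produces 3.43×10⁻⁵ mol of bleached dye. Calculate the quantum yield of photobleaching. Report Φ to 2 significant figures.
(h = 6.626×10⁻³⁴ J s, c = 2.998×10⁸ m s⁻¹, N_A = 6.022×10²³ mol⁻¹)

Φ = 0.047

Photon energy at 528 nm: hc/λ = (6.626×10⁻³⁴)(2.998×10⁸)/(528×10⁻⁹) = 3.762×10⁻¹⁹ J.
Energy delivered: (117 W m⁻²)(20.4×10⁻⁴ m²)(930 s) = 222.0 J.
Photons incident: 222.0 / 3.762×10⁻¹⁹ = 5.901×10²⁰, i.e. 5.901×10²⁰/6.022×10²³ = 9.799×10⁻⁴ mol.
Photons absorbed: 0.742 × 9.799×10⁻⁴ = 7.271×10⁻⁴ mol.
Φ = 3.43×10⁻⁵ mol / 7.271×10⁻⁴ mol photons = 0.047.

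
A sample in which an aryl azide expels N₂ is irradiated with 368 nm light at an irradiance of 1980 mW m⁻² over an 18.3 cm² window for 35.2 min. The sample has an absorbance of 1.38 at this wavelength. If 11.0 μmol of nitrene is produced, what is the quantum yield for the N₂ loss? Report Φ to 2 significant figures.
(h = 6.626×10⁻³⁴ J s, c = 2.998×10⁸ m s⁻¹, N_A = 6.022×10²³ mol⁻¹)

Φ = 0.49

Product: 11.0 μmol = 1.10×10⁻⁵ mol.
Photon energy at 368 nm: hc/λ = (6.626×10⁻³⁴)(2.998×10⁸)/(368×10⁻⁹) = 5.398×10⁻¹⁹ J.
Energy delivered: (1980 mW m⁻²)(18.3×10⁻⁴ m²)(2112 s) = 7.653 J.
Photons incident: 7.653 / 5.398×10⁻¹⁹ = 1.418×10¹⁹, i.e. 1.418×10¹⁹/6.022×10²³ = 2.355×10⁻⁵ mol.
Fraction absorbed: 1 − 10^(−1.38) = 0.9583.
Photons absorbed: 0.9583 × 2.355×10⁻⁵ = 2.257×10⁻⁵ mol.
Φ = 1.10×10⁻⁵ mol / 2.257×10⁻⁵ mol photons = 0.49.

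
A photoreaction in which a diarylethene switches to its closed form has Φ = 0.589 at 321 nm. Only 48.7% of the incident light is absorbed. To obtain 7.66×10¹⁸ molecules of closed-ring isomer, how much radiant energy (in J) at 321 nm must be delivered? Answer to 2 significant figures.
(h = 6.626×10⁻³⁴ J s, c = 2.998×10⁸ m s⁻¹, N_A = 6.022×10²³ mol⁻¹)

17 J

Product: 7.66×10¹⁸ / 6.022×10²³ = 1.272×10⁻⁵ mol.
Photons that must be absorbed: 1.272×10⁻⁵ / 0.589 = 2.160×10⁻⁵ mol.
Incident photons needed: 2.160×10⁻⁵ / 0.487 = 4.435×10⁻⁵ mol.
Photon energy: hc/λ = 6.188×10⁻¹⁹ J; per mole, 3.726×10⁵ J mol⁻¹.
Energy required: 4.435×10⁻⁵ × 3.726×10⁵ = 17 J.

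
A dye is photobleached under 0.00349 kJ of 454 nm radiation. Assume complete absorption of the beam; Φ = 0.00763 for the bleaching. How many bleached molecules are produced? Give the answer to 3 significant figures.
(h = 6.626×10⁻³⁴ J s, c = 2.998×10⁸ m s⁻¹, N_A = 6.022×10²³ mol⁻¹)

6.09×10¹⁶ bleached molecules

Photon energy at 454 nm: hc/λ = (6.626×10⁻³⁴)(2.998×10⁸)/(454×10⁻⁹) = 4.375×10⁻¹⁹ J.
Incident energy: 0.00349 kJ = 3.49 J.
Photons incident: 3.49 / 4.375×10⁻¹⁹ = 7.977×10¹⁸, i.e. 7.977×10¹⁸/6.022×10²³ = 1.325×10⁻⁵ mol.
Product: Φ × n_abs = 0.00763 × 1.325×10⁻⁵ = 1.011×10⁻⁷ mol.
As a count: 1.011×10⁻⁷ × 6.022×10²³ = 6.09×10¹⁶.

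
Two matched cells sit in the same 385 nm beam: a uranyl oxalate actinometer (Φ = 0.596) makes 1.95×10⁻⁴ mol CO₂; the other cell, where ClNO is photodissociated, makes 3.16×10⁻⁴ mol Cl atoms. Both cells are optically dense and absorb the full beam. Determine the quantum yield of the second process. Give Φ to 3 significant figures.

Φ = 0.966

Photons absorbed by the actinometer: 1.95×10⁻⁴ / 0.596 = 3.272×10⁻⁴ mol.
Φ(unknown) = 3.16×10⁻⁴ / 3.272×10⁻⁴ = 0.966.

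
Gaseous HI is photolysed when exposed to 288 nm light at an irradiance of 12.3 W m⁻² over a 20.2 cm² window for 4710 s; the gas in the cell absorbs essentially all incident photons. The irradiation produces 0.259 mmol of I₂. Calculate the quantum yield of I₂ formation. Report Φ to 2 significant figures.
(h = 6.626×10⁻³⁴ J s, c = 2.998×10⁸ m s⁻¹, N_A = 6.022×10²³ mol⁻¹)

Product: 0.259 mmol = 2.59×10⁻⁴ mol.
Photon energy at 288 nm: hc/λ = (6.626×10⁻³⁴)(2.998×10⁸)/(288×10⁻⁹) = 6.897×10⁻¹⁹ J.
Energy delivered: (12.3 W m⁻²)(20.2×10⁻⁴ m²)(4710 s) = 117.0 J.
Photons incident: 117.0 / 6.897×10⁻¹⁹ = 1.696×10²⁰, i.e. 1.696×10²⁰/6.022×10²³ = 2.816×10⁻⁴ mol.
Φ = 2.59×10⁻⁴ mol / 2.816×10⁻⁴ mol photons = 0.92.

Φ = 0.92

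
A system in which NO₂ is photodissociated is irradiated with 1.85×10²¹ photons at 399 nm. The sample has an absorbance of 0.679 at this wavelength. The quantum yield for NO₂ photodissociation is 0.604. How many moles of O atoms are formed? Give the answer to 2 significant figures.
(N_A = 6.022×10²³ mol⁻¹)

0.0015 mol

Moles of photons: 1.85×10²¹ / 6.022×10²³ = 0.003072 mol.
Fraction absorbed: 1 − 10^(−0.679) = 0.7906.
Photons absorbed: 0.7906 × 0.003072 = 0.002429 mol.
Product: Φ × n_abs = 0.604 × 0.002429 = 0.001467 mol.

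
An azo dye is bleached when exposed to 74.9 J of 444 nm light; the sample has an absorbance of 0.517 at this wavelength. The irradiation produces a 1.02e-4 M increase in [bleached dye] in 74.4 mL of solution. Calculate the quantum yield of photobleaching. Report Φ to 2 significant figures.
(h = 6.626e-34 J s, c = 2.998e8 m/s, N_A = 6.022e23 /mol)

Φ = 0.039

Product: (1.02e-4 M)(0.0744 L) = 7.589e-6 mol.
Photon energy at 444 nm: hc/λ = (6.626e-34)(2.998e8)/(444e-9) = 4.474e-19 J.
Photons incident: 74.9 / 4.474e-19 = 1.674e20, i.e. 1.674e20/6.022e23 = 2.780e-4 mol.
Fraction absorbed: 1 − 10^(−0.517) = 0.6959.
Photons absorbed: 0.6959 × 2.780e-4 = 1.935e-4 mol.
Φ = 7.589e-6 mol / 1.935e-4 mol photons = 0.039.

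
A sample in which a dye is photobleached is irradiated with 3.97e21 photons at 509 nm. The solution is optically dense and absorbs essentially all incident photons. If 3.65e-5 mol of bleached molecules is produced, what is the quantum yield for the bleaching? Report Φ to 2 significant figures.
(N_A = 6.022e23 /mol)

Φ = 0.0055

Moles of photons: 3.97e21 / 6.022e23 = 0.006592 mol.
Φ = 3.65e-5 mol / 0.006592 mol photons = 0.0055.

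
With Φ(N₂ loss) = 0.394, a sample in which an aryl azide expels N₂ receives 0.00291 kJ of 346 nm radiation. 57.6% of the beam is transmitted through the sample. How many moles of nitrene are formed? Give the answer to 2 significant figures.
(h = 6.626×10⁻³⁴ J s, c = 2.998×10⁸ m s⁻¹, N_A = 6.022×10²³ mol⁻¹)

Photon energy at 346 nm: hc/λ = (6.626×10⁻³⁴)(2.998×10⁸)/(346×10⁻⁹) = 5.741×10⁻¹⁹ J.
Incident energy: 0.00291 kJ = 2.91 J.
Photons incident: 2.91 / 5.741×10⁻¹⁹ = 5.069×10¹⁸, i.e. 5.069×10¹⁸/6.022×10²³ = 8.417×10⁻⁶ mol.
Fraction absorbed: 1 − 57.6/100 = 0.4240.
Photons absorbed: 0.4240 × 8.417×10⁻⁶ = 3.569×10⁻⁶ mol.
Product: Φ × n_abs = 0.394 × 3.569×10⁻⁶ = 1.406×10⁻⁶ mol.

1.4×10⁻⁶ mol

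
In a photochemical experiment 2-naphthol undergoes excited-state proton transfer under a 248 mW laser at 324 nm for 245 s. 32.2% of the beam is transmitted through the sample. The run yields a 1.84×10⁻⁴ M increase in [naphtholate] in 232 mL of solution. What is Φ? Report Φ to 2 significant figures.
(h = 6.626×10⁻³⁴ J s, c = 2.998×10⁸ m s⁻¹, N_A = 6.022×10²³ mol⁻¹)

Product: (1.84×10⁻⁴ M)(0.232 L) = 4.269×10⁻⁵ mol.
Photon energy at 324 nm: hc/λ = (6.626×10⁻³⁴)(2.998×10⁸)/(324×10⁻⁹) = 6.131×10⁻¹⁹ J.
Energy delivered: (248 mW)(245 s) = 60.76 J.
Photons incident: 60.76 / 6.131×10⁻¹⁹ = 9.910×10¹⁹, i.e. 9.910×10¹⁹/6.022×10²³ = 1.646×10⁻⁴ mol.
Fraction absorbed: 1 − 32.2/100 = 0.6780.
Photons absorbed: 0.6780 × 1.646×10⁻⁴ = 1.116×10⁻⁴ mol.
Φ = 4.269×10⁻⁵ mol / 1.116×10⁻⁴ mol photons = 0.38.

Φ = 0.38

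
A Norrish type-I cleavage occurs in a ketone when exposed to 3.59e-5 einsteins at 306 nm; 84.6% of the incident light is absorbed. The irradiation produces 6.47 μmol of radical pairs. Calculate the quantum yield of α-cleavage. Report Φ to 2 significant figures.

Φ = 0.21

Product: 6.47 μmol = 6.47e-6 mol.
Photons absorbed: 0.846 × 3.59e-5 = 3.037e-5 mol.
Φ = 6.47e-6 mol / 3.037e-5 mol photons = 0.21.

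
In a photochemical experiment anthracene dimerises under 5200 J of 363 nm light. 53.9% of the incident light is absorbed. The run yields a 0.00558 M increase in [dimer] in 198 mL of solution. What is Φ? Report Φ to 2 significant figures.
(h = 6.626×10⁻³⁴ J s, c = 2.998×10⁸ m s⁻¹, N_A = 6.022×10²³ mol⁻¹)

Φ = 0.13

Product: (0.00558 M)(0.198 L) = 0.001105 mol.
Photon energy at 363 nm: hc/λ = (6.626×10⁻³⁴)(2.998×10⁸)/(363×10⁻⁹) = 5.472×10⁻¹⁹ J.
Photons incident: 5200 / 5.472×10⁻¹⁹ = 9.503×10²¹, i.e. 9.503×10²¹/6.022×10²³ = 0.01578 mol.
Photons absorbed: 0.539 × 0.01578 = 0.008505 mol.
Φ = 0.001105 mol / 0.008505 mol photons = 0.13.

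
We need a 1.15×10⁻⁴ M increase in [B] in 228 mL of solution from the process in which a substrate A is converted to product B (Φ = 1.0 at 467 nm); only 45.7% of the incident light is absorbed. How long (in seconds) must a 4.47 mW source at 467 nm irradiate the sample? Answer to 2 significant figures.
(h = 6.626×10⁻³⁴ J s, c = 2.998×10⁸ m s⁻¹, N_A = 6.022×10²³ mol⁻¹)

t ≈ 3300 s

Product: (1.15×10⁻⁴ M)(0.228 L) = 2.622×10⁻⁵ mol.
Photons that must be absorbed: 2.622×10⁻⁵ / 1.0 = 2.622×10⁻⁵ mol.
Incident photons needed: 2.622×10⁻⁵ / 0.457 = 5.737×10⁻⁵ mol.
Photon energy: hc/λ = 4.254×10⁻¹⁹ J; per mole, 2.562×10⁵ J mol⁻¹.
Energy required: 5.737×10⁻⁵ × 2.562×10⁵ = 14.70 J.
Time: 14.70 J / 0.00447 W = 3300 s.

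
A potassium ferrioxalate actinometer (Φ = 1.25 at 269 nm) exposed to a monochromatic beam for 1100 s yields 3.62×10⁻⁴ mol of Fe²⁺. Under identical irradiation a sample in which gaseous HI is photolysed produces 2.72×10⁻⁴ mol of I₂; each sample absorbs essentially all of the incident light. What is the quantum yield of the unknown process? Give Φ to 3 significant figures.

Photons absorbed by the actinometer: 3.62×10⁻⁴ / 1.25 = 2.896×10⁻⁴ mol.
Φ(unknown) = 2.72×10⁻⁴ / 2.896×10⁻⁴ = 0.939.

Φ = 0.939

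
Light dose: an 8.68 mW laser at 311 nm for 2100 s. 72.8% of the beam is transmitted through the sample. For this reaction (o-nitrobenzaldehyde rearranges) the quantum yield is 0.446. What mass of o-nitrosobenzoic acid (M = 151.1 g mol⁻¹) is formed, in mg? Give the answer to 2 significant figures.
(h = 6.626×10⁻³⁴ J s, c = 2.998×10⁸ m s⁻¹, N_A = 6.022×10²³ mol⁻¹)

0.87 mg

Photon energy at 311 nm: hc/λ = (6.626×10⁻³⁴)(2.998×10⁸)/(311×10⁻⁹) = 6.387×10⁻¹⁹ J.
Energy delivered: (8.68 mW)(2100 s) = 18.23 J.
Photons incident: 18.23 / 6.387×10⁻¹⁹ = 2.854×10¹⁹, i.e. 2.854×10¹⁹/6.022×10²³ = 4.739×10⁻⁵ mol.
Fraction absorbed: 1 − 72.8/100 = 0.2720.
Photons absorbed: 0.2720 × 4.739×10⁻⁵ = 1.289×10⁻⁵ mol.
Product: Φ × n_abs = 0.446 × 1.289×10⁻⁵ = 5.749×10⁻⁶ mol.
Mass: 5.749×10⁻⁶ × 151.1 = 8.687×10⁻⁴ g = 0.87 mg.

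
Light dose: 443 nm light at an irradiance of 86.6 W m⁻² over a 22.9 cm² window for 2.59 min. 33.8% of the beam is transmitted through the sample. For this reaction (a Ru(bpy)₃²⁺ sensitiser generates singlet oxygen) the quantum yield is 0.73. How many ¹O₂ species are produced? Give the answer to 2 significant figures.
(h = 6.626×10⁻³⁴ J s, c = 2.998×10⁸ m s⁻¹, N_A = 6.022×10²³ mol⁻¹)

3.3×10¹⁹ species

Photon energy at 443 nm: hc/λ = (6.626×10⁻³⁴)(2.998×10⁸)/(443×10⁻⁹) = 4.484×10⁻¹⁹ J.
Energy delivered: (86.6 W m⁻²)(22.9×10⁻⁴ m²)(155.4 s) = 30.82 J.
Photons incident: 30.82 / 4.484×10⁻¹⁹ = 6.873×10¹⁹, i.e. 6.873×10¹⁹/6.022×10²³ = 1.141×10⁻⁴ mol.
Fraction absorbed: 1 − 33.8/100 = 0.6620.
Photons absorbed: 0.6620 × 1.141×10⁻⁴ = 7.553×10⁻⁵ mol.
Product: Φ × n_abs = 0.73 × 7.553×10⁻⁵ = 5.514×10⁻⁵ mol.
As a count: 5.514×10⁻⁵ × 6.022×10²³ = 3.3×10¹⁹.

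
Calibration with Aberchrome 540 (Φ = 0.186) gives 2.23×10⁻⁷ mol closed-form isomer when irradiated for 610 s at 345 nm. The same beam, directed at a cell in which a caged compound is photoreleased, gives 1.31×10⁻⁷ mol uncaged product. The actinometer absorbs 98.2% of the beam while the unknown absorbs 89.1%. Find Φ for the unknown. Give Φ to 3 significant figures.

Photons absorbed by the actinometer: 2.23×10⁻⁷ / 0.186 = 1.199×10⁻⁶ mol.
Incident flux: 1.199×10⁻⁶ / 0.982 = 1.221×10⁻⁶ einstein.
Absorbed by unknown: 0.891 × 1.221×10⁻⁶ = 1.088×10⁻⁶ mol.
Φ(unknown) = 1.31×10⁻⁷ / 1.088×10⁻⁶ = 0.120.

Φ = 0.120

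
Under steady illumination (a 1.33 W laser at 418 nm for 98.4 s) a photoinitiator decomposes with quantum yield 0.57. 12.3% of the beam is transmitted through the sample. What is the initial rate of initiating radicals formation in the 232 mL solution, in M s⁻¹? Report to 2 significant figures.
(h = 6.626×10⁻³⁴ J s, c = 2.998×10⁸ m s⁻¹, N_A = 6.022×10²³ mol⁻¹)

Photon energy at 418 nm: hc/λ = (6.626×10⁻³⁴)(2.998×10⁸)/(418×10⁻⁹) = 4.752×10⁻¹⁹ J.
Energy delivered: (1.33 W)(98.4 s) = 130.9 J.
Photons incident: 130.9 / 4.752×10⁻¹⁹ = 2.755×10²⁰, i.e. 2.755×10²⁰/6.022×10²³ = 4.575×10⁻⁴ mol.
Fraction absorbed: 1 − 12.3/100 = 0.8770.
Photons absorbed: 0.8770 × 4.575×10⁻⁴ = 4.012×10⁻⁴ mol.
Product formed: 0.57 × 4.012×10⁻⁴ = 2.287×10⁻⁴ mol.
Rate: 2.287×10⁻⁴ mol / (98.4 s × 0.232 L) = 1.0×10⁻⁵ M s⁻¹.

1.0×10⁻⁵ M s⁻¹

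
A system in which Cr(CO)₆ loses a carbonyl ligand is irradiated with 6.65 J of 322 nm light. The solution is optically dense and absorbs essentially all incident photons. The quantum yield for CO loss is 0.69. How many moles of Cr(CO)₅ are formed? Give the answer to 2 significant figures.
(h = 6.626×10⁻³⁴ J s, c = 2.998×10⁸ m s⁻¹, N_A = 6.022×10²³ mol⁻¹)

Photon energy at 322 nm: hc/λ = (6.626×10⁻³⁴)(2.998×10⁸)/(322×10⁻⁹) = 6.169×10⁻¹⁹ J.
Photons incident: 6.65 / 6.169×10⁻¹⁹ = 1.078×10¹⁹, i.e. 1.078×10¹⁹/6.022×10²³ = 1.790×10⁻⁵ mol.
Product: Φ × n_abs = 0.69 × 1.790×10⁻⁵ = 1.235×10⁻⁵ mol.

1.2×10⁻⁵ mol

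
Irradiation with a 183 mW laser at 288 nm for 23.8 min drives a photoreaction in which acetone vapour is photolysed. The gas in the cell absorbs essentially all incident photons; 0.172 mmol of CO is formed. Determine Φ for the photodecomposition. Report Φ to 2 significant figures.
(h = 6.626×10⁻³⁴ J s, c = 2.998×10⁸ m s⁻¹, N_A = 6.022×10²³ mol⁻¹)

Φ = 0.27

Product: 0.172 mmol = 1.72×10⁻⁴ mol.
Photon energy at 288 nm: hc/λ = (6.626×10⁻³⁴)(2.998×10⁸)/(288×10⁻⁹) = 6.897×10⁻¹⁹ J.
Energy delivered: (183 mW)(1428 s) = 261.3 J.
Photons incident: 261.3 / 6.897×10⁻¹⁹ = 3.789×10²⁰, i.e. 3.789×10²⁰/6.022×10²³ = 6.292×10⁻⁴ mol.
Φ = 1.72×10⁻⁴ mol / 6.292×10⁻⁴ mol photons = 0.27.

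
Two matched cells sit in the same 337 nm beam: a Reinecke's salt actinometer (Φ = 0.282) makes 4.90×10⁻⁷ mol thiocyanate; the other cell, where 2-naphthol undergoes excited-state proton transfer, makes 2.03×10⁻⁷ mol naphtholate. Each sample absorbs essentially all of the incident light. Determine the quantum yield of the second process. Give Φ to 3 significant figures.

Φ = 0.117

Photons absorbed by the actinometer: 4.90×10⁻⁷ / 0.282 = 1.738×10⁻⁶ mol.
Φ(unknown) = 2.03×10⁻⁷ / 1.738×10⁻⁶ = 0.117.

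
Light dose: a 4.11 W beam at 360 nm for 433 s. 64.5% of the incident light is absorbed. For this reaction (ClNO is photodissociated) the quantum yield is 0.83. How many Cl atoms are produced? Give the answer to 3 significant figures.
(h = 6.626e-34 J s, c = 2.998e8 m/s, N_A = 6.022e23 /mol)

Photon energy at 360 nm: hc/λ = (6.626e-34)(2.998e8)/(360e-9) = 5.518e-19 J.
Energy delivered: (4.11 W)(433 s) = 1780 J.
Photons incident: 1780 / 5.518e-19 = 3.226e21, i.e. 3.226e21/6.022e23 = 0.005357 mol.
Photons absorbed: 0.645 × 0.005357 = 0.003455 mol.
Product: Φ × n_abs = 0.83 × 0.003455 = 0.002868 mol.
As a count: 0.002868 × 6.022e23 = 1.73e21.

1.73e21 atoms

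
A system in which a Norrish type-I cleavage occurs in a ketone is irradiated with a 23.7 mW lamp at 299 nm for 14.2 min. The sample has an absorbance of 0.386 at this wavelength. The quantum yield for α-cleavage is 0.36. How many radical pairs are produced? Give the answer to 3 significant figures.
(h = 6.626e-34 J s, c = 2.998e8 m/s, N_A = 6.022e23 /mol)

6.44e18 radical pairs

Photon energy at 299 nm: hc/λ = (6.626e-34)(2.998e8)/(299e-9) = 6.644e-19 J.
Energy delivered: (23.7 mW)(852 s) = 20.19 J.
Photons incident: 20.19 / 6.644e-19 = 3.039e19, i.e. 3.039e19/6.022e23 = 5.046e-5 mol.
Fraction absorbed: 1 − 10^(−0.386) = 0.5889.
Photons absorbed: 0.5889 × 5.046e-5 = 2.972e-5 mol.
Product: Φ × n_abs = 0.36 × 2.972e-5 = 1.070e-5 mol.
As a count: 1.070e-5 × 6.022e23 = 6.44e18.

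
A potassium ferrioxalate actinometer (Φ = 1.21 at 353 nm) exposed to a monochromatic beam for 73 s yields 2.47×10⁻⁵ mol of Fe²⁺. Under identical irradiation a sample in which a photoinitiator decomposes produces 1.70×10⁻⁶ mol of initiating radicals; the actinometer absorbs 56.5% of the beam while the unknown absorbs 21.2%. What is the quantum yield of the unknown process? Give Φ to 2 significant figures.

Photons absorbed by the actinometer: 2.47×10⁻⁵ / 1.21 = 2.041×10⁻⁵ mol.
Incident flux: 2.041×10⁻⁵ / 0.565 = 3.612×10⁻⁵ einstein.
Absorbed by unknown: 0.212 × 3.612×10⁻⁵ = 7.657×10⁻⁶ mol.
Φ(unknown) = 1.70×10⁻⁶ / 7.657×10⁻⁶ = 0.22.

Φ = 0.22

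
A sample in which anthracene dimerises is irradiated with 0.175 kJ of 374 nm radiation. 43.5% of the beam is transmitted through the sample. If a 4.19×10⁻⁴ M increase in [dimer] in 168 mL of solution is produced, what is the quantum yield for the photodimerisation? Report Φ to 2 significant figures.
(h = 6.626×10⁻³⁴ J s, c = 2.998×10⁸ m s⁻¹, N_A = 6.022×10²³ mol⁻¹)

Φ = 0.23

Product: (4.19×10⁻⁴ M)(0.168 L) = 7.039×10⁻⁵ mol.
Photon energy at 374 nm: hc/λ = (6.626×10⁻³⁴)(2.998×10⁸)/(374×10⁻⁹) = 5.311×10⁻¹⁹ J.
Incident energy: 0.175 kJ = 175 J.
Photons incident: 175 / 5.311×10⁻¹⁹ = 3.295×10²⁰, i.e. 3.295×10²⁰/6.022×10²³ = 5.472×10⁻⁴ mol.
Fraction absorbed: 1 − 43.5/100 = 0.5650.
Photons absorbed: 0.5650 × 5.472×10⁻⁴ = 3.092×10⁻⁴ mol.
Φ = 7.039×10⁻⁵ mol / 3.092×10⁻⁴ mol photons = 0.23.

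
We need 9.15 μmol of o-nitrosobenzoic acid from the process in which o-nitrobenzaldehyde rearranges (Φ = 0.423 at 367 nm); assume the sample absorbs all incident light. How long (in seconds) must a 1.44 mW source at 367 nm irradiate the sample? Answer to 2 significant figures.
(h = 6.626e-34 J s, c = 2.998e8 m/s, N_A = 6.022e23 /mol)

t ≈ 4900 s

Product: 9.15 μmol = 9.15e-6 mol.
Photons that must be absorbed: 9.15e-6 / 0.423 = 2.163e-5 mol.
Photon energy: hc/λ = 5.413e-19 J; per mole, 3.260e5 J mol⁻¹.
Energy required: 2.163e-5 × 3.260e5 = 7.051 J.
Time: 7.051 J / 0.00144 W = 4900 s.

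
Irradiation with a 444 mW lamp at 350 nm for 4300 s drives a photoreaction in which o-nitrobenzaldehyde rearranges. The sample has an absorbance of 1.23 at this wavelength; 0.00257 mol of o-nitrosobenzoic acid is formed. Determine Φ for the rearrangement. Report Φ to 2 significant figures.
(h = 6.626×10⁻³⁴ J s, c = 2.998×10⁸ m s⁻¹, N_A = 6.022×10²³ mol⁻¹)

Φ = 0.49

Photon energy at 350 nm: hc/λ = (6.626×10⁻³⁴)(2.998×10⁸)/(350×10⁻⁹) = 5.676×10⁻¹⁹ J.
Energy delivered: (444 mW)(4300 s) = 1909 J.
Photons incident: 1909 / 5.676×10⁻¹⁹ = 3.363×10²¹, i.e. 3.363×10²¹/6.022×10²³ = 0.005585 mol.
Fraction absorbed: 1 − 10^(−1.23) = 0.9411.
Photons absorbed: 0.9411 × 0.005585 = 0.005256 mol.
Φ = 0.00257 mol / 0.005256 mol photons = 0.49.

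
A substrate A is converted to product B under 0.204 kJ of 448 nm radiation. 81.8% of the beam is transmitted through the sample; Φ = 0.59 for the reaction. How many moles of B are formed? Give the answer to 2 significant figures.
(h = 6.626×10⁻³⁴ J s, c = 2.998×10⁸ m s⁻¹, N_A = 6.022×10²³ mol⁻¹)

Photon energy at 448 nm: hc/λ = (6.626×10⁻³⁴)(2.998×10⁸)/(448×10⁻⁹) = 4.434×10⁻¹⁹ J.
Incident energy: 0.204 kJ = 204 J.
Photons incident: 204 / 4.434×10⁻¹⁹ = 4.601×10²⁰, i.e. 4.601×10²⁰/6.022×10²³ = 7.640×10⁻⁴ mol.
Fraction absorbed: 1 − 81.8/100 = 0.1820.
Photons absorbed: 0.1820 × 7.640×10⁻⁴ = 1.390×10⁻⁴ mol.
Product: Φ × n_abs = 0.59 × 1.390×10⁻⁴ = 8.201×10⁻⁵ mol.

8.2×10⁻⁵ mol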